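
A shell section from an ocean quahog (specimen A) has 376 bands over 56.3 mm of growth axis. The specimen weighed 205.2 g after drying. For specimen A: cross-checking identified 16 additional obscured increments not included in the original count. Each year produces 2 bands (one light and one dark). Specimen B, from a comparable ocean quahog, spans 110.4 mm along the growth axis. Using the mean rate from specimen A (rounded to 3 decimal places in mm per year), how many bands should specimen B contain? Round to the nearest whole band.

769 bands

Specimen A: correcting the raw count gives 376 + 16 = 392 true bands.
Specimen A: dividing by 2 bands per year: 392 / 2 = 196 years.
A: Extension rate ≈ 56.3 / 196 = 0.287 mm/year.
Specimen B: 110.4 mm / 0.287 mm per year = 384.67 years; at 2 bands per year that is 384.67 × 2 ≈ 769 bands.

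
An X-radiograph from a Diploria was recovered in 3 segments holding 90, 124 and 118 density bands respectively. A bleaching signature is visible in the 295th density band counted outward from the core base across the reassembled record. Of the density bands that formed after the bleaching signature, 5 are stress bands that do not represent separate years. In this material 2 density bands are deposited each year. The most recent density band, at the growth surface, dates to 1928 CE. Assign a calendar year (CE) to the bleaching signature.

Total density bands = 90 + 124 + 118 = 332.
Between density band 295 and the growth surface there are 332 − 295 = 37 density bands.
37 − 5 false = 32 true density bands after the bleaching signature.
Dividing by 2 density bands per year: 32 / 2 = 16 years.
1928 − 16 = 1912 CE.

1912 CE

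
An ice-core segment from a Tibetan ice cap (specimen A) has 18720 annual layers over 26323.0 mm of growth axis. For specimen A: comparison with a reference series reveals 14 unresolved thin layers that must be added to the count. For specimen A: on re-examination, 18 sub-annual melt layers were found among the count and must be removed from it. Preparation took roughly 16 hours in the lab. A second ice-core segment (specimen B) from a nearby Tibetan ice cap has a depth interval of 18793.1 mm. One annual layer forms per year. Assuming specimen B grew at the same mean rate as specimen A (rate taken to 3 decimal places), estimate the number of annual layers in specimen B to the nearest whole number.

13366 annual layers

Specimen A: true annual layer count = 18720 − 18 + 14 = 18716.
A: Mean rate = 26323.0 mm / 18716 years ≈ 1.406 mm/yr.
Specimen B: 18793.1 mm / 1.406 mm per year = 13366.36 years ≈ 13366 annual layers.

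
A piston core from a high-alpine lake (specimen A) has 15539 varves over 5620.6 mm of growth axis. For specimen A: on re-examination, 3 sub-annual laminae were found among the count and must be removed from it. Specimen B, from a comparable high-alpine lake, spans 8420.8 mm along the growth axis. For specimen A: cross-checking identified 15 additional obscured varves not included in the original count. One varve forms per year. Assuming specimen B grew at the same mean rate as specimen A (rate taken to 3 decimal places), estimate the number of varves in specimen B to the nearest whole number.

23326 varves

Specimen A: adjusted count: 15539 − 3 + 15 = 15551 varves.
A: 5620.6 mm over 15551 years gives 5620.6 / 15551 ≈ 0.361 mm/year.
B spans 8420.8 / 0.361 = 23326.32 years ≈ 23326 varves.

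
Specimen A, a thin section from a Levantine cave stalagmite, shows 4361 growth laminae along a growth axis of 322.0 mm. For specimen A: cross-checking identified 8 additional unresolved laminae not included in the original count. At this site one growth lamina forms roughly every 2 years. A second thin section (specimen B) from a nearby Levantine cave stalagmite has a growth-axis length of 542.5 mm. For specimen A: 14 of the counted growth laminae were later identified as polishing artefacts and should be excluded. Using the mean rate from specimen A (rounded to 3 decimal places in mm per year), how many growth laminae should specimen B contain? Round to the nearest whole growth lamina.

7331 growth laminae

Specimen A: true growth lamina count = 4361 − 14 + 8 = 4355.
Specimen A: multiplying by 2 years per growth lamina: 4355 × 2 = 8710 years.
A: Mean rate = 322.0 mm / 8710 years ≈ 0.037 mm/year.
Specimen B: 542.5 mm / 0.037 mm per year = 14662.16 years; at 2 years per growth lamina that is 14662.16 / 2 ≈ 7331 growth laminae.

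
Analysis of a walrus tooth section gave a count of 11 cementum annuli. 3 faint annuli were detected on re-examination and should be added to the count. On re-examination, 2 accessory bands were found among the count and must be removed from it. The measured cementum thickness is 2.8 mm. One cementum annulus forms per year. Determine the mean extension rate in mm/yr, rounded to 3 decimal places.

Correcting the raw count gives 11 − 2 + 3 = 12 true cementum annuli.
Extension rate ≈ 2.8 / 12 = 0.233 mm/yr.

0.233 mm/yr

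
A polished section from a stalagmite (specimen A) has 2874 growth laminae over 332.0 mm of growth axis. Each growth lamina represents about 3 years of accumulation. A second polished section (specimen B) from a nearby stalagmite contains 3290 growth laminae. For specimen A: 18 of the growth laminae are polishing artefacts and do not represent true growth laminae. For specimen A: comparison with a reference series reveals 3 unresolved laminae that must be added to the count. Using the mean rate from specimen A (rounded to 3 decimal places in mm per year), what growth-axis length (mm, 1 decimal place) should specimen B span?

Specimen A: correcting the raw count gives 2874 − 18 + 3 = 2859 true growth laminae.
Specimen A: 2859 growth laminae at 3 years each span 2859 × 3 = 8577 years.
A: Mean rate = 332.0 mm / 8577 years ≈ 0.039 mm/year.
Specimen B: at 3 years per growth lamina, 3290 × 3 = 9870 years. Length of B = 0.039 × 9870 = 384.9 mm.

384.9 mm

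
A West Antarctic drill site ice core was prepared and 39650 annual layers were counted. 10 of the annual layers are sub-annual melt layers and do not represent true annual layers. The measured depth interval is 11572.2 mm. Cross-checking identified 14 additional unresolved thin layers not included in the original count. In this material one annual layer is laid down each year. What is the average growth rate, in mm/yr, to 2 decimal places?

0.29 mm/yr

Correcting the raw count gives 39650 − 10 + 14 = 39654 true annual layers.
11572.2 mm over 39654 years gives 11572.2 / 39654 ≈ 0.29 mm/yr.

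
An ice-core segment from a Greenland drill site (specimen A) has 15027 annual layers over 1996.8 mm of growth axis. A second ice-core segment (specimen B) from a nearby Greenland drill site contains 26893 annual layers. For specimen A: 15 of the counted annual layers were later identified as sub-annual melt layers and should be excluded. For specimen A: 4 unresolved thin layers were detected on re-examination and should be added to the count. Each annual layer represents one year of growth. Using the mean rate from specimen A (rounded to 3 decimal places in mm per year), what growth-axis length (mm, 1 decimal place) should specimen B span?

Specimen A: after corrections the count is 15027 − 15 + 4 = 15016 annual layers.
A: Extension rate ≈ 1996.8 / 15016 = 0.133 mm per year.
B's length ≈ 0.133 × 26893 = 3576.8 mm.

3576.8 mm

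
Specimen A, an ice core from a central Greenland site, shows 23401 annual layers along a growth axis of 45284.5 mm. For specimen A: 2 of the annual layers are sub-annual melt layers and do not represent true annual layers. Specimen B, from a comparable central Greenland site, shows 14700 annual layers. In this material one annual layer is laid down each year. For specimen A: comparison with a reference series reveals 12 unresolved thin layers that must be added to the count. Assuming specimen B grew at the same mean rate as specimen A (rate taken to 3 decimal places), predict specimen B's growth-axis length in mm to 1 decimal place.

28429.8 mm

Specimen A: correcting the raw count gives 23401 − 2 + 12 = 23411 true annual layers.
A: Mean rate = 45284.5 mm / 23411 years ≈ 1.934 mm/year.
B's length ≈ 1.934 × 14700 = 28429.8 mm.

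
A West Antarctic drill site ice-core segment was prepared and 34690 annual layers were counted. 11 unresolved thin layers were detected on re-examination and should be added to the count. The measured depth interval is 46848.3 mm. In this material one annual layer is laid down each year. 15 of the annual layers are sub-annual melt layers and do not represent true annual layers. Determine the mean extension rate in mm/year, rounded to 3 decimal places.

1.351 mm/year

After corrections the count is 34690 − 15 + 11 = 34686 annual layers.
Extension rate ≈ 46848.3 / 34686 = 1.351 mm/year.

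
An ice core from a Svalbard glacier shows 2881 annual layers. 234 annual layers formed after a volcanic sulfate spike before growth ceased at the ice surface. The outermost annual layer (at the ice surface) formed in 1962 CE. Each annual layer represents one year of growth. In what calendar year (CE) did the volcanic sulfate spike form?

There are 234 annual layers younger than the volcanic sulfate spike.
1962 − 234 = 1728 CE.

1728 CE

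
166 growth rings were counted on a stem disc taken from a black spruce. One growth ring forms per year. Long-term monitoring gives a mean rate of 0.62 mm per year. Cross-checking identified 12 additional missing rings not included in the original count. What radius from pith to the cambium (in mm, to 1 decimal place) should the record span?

110.4 mm

True growth ring count = 166 + 12 = 178.
Length ≈ 0.62 × 178 = 110.4 mm.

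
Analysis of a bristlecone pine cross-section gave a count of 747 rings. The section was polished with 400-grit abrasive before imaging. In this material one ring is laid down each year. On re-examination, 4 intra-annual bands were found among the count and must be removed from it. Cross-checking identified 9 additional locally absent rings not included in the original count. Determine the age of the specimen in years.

752 yr

Correcting the raw count gives 747 − 4 + 9 = 752 true rings.
At one ring per year, that is 752 years.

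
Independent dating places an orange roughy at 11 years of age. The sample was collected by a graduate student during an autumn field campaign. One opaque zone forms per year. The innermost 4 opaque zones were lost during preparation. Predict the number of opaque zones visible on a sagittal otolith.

7 opaque zones

Expected opaque zones over 11 years: 11.
Less the 4 uncaptured opaque zones: 11 − 4 = 7.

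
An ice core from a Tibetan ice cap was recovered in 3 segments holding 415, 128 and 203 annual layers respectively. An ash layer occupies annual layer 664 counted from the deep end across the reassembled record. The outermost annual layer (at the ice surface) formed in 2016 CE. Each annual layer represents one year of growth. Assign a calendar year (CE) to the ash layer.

Total annual layers = 415 + 128 + 203 = 746.
The ash layer sits at annual layer 664 from the deep end, so 746 − 664 = 82 annual layers formed after it.
Counting back 82 years from 2016 CE places the ash layer in 2016 − 82 = 1934 CE.

1934 CE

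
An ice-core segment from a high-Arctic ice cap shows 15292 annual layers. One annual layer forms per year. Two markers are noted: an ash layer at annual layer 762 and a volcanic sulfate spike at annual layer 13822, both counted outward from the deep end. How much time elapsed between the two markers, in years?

The two markers are separated by 13822 − 762 = 13060 annual layers.
That is 13060 years at one annual layer per year.

13060 yr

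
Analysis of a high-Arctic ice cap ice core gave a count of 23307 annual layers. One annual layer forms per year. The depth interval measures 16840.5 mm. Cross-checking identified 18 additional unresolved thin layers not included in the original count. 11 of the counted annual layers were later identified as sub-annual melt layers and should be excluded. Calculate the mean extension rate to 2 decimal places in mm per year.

0.72 mm per year

Adjusted count: 23307 − 11 + 18 = 23314 annual layers.
16840.5 mm over 23314 years gives 16840.5 / 23314 ≈ 0.72 mm per year.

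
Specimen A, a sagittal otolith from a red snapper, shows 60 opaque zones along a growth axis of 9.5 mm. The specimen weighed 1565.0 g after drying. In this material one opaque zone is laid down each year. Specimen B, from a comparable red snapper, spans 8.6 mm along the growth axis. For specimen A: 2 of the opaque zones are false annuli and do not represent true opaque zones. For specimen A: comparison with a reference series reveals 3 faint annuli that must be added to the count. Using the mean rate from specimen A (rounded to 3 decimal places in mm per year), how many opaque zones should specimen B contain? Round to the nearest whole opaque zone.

Specimen A: correcting the raw count gives 60 − 2 + 3 = 61 true opaque zones.
A: 9.5 mm over 61 years gives 9.5 / 61 ≈ 0.156 mm per year.
Specimen B: 8.6 mm / 0.156 mm per year = 55.13 years ≈ 55 opaque zones.

55 opaque zones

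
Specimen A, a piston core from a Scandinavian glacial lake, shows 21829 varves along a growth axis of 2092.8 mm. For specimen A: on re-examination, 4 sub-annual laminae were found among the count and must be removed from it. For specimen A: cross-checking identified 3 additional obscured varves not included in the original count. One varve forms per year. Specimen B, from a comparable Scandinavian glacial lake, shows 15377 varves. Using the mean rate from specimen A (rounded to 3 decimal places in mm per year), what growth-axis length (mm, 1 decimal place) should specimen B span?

1476.2 mm

Specimen A: correcting the raw count gives 21829 − 4 + 3 = 21828 true varves.
A: Extension rate ≈ 2092.8 / 21828 = 0.096 mm per year.
For B, 0.096 mm/year × 15377 years = 1476.2 mm.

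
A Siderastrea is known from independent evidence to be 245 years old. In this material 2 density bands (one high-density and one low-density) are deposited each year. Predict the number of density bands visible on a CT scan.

490 density bands

With 2 density bands per year, 245 years would produce 245 × 2 = 490 density bands.
So 490 density bands should be present.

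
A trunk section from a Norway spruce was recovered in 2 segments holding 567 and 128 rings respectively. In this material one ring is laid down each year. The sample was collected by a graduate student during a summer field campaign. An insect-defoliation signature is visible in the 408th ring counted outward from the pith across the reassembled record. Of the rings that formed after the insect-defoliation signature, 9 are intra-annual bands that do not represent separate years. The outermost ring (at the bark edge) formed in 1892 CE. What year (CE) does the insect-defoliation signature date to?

1614 CE

Total rings = 567 + 128 = 695.
The insect-defoliation signature sits at ring 408 from the pith, so 695 − 408 = 287 rings formed after it.
Removing the 9 false rings leaves 287 − 9 = 278 true rings beyond the insect-defoliation signature.
1892 − 278 = 1614 CE.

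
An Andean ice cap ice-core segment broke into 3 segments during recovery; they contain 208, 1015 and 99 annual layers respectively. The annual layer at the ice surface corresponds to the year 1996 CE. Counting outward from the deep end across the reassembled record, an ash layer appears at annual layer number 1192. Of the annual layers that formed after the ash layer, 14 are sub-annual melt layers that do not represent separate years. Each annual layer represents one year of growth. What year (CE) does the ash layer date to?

1880 CE

Total annual layers = 208 + 1015 + 99 = 1322.
The ash layer sits at annual layer 1192 from the deep end, so 1322 − 1192 = 130 annual layers formed after it.
130 − 14 false = 116 true annual layers after the ash layer.
1996 − 116 = 1880 CE.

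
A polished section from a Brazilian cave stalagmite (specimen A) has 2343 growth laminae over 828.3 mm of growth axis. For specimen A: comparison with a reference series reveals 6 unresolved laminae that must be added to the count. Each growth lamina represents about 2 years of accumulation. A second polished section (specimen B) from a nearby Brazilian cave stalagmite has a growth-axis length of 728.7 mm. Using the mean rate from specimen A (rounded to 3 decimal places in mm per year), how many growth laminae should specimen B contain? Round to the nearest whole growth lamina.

Specimen A: true growth lamina count = 2343 + 6 = 2349.
Specimen A: multiplying by 2 years per growth lamina: 2349 × 2 = 4698 years.
A: Mean rate = 828.3 mm / 4698 years ≈ 0.176 mm/yr.
B spans 728.7 / 0.176 = 4140.34 years; at 2 years per growth lamina that is 4140.34 / 2 ≈ 2070 growth laminae.

2070 growth laminae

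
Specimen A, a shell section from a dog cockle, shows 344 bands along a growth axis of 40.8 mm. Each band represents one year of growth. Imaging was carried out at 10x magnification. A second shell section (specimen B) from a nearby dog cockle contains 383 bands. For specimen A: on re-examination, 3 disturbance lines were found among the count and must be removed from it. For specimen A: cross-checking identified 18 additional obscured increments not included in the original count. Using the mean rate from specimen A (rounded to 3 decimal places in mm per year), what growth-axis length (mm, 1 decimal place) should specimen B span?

Specimen A: correcting the raw count gives 344 − 3 + 18 = 359 true bands.
A: Mean rate = 40.8 mm / 359 years ≈ 0.114 mm/yr.
Length of B = 0.114 × 383 = 43.7 mm.

43.7 mm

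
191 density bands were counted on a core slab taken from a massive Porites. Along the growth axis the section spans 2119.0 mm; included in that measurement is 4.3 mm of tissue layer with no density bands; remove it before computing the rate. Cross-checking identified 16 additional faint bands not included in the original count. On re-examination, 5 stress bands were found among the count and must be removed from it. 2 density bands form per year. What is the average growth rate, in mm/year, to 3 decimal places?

Adjusted count: 191 − 5 + 16 = 202 density bands.
202 density bands at 2 per year is 202 / 2 = 101 years.
Net length = 2119.0 − 4.3 = 2114.7 mm.
Mean rate = 2114.7 mm / 101 years ≈ 20.938 mm/year.

20.938 mm/year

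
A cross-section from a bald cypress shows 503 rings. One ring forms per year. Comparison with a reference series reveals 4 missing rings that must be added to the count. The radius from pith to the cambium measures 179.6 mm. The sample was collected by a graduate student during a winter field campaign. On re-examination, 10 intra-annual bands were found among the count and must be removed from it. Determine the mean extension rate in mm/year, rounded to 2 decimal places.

0.36 mm/year

True ring count = 503 − 10 + 4 = 497.
Extension rate ≈ 179.6 / 497 = 0.36 mm/year.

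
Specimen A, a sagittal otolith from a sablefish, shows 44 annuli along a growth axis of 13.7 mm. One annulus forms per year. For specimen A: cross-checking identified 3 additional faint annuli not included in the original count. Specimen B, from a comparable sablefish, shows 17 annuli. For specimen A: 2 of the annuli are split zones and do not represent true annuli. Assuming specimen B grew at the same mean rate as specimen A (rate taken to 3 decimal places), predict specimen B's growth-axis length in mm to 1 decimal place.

Specimen A: adjusted count: 44 − 2 + 3 = 45 annuli.
A: Mean rate = 13.7 mm / 45 years ≈ 0.304 mm/year.
Length of B = 0.304 × 17 = 5.2 mm.

5.2 mm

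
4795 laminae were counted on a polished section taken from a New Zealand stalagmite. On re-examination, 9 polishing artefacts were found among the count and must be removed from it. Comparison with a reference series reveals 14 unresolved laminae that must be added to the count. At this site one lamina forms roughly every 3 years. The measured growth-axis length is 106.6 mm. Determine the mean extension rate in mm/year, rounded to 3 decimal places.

After corrections the count is 4795 − 9 + 14 = 4800 laminae.
4800 laminae at 3 years each span 4800 × 3 = 14400 years.
106.6 mm over 14400 years gives 106.6 / 14400 ≈ 0.007 mm/year.

0.007 mm/year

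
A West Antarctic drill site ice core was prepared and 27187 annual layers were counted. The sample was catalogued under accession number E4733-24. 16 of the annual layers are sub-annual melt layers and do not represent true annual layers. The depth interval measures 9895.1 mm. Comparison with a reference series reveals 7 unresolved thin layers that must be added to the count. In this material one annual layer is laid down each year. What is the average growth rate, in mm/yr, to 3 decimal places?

True annual layer count = 27187 − 16 + 7 = 27178.
Extension rate ≈ 9895.1 / 27178 = 0.364 mm/yr.

0.364 mm/yr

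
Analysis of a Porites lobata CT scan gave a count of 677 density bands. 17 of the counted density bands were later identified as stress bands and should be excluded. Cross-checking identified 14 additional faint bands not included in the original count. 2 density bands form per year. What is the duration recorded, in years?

Adjusted count: 677 − 17 + 14 = 674 density bands.
674 density bands at 2 per year is 674 / 2 = 337 years.

337 years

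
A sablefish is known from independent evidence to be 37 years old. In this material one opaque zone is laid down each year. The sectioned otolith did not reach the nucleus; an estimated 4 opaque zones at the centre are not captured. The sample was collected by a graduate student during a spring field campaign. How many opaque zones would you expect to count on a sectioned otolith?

At one opaque zone per year, 37 years correspond to 37 opaque zones.
Subtracting the 4 opaque zones not captured gives 37 − 4 = 33 opaque zones in the record.

33 opaque zones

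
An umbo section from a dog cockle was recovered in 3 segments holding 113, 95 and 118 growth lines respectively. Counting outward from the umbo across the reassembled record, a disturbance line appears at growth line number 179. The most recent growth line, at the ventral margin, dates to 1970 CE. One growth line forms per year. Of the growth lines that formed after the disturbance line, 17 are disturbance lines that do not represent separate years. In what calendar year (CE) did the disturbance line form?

Total growth lines = 113 + 95 + 118 = 326.
Between growth line 179 and the ventral margin there are 326 − 179 = 147 growth lines.
147 − 17 false = 130 true growth lines after the disturbance line.
Counting back 130 years from 1970 CE places the disturbance line in 1970 − 130 = 1840 CE.

1840 CE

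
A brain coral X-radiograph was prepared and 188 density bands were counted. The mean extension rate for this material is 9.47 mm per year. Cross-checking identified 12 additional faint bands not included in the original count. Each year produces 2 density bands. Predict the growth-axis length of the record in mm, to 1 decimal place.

947.0 mm

Adjusted count: 188 + 12 = 200 density bands.
200 density bands at 2 per year is 200 / 2 = 100 years.
Predicted length = 9.47 mm/year × 100 years = 947.0 mm.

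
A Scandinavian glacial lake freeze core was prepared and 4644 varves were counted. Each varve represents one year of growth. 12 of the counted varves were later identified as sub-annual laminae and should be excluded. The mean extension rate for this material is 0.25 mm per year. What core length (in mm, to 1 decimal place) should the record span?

1158.0 mm

Correcting the raw count gives 4644 − 12 = 4632 true varves.
4632 years at 0.25 mm/year gives 0.25 × 4632 = 1158.0 mm.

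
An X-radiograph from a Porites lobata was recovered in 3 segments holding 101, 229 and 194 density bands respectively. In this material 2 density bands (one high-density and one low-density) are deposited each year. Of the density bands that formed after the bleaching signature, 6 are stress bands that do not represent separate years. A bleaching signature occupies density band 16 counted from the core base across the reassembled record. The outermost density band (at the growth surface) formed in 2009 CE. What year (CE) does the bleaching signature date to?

1758 CE

Total density bands = 101 + 229 + 194 = 524.
524 − 16 = 508 density bands lie beyond the bleaching signature toward the growth surface.
508 − 6 false = 502 true density bands after the bleaching signature.
Dividing by 2 density bands per year: 502 / 2 = 251 years.
Counting back 251 years from 2009 CE places the bleaching signature in 2009 − 251 = 1758 CE.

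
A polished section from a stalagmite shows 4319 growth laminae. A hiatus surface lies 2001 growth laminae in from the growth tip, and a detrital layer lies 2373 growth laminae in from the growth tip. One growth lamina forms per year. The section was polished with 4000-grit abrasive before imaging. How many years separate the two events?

Separation: 2373 − 2001 = 372 growth laminae.
At one growth lamina per year, 372 years elapsed between them.

372 years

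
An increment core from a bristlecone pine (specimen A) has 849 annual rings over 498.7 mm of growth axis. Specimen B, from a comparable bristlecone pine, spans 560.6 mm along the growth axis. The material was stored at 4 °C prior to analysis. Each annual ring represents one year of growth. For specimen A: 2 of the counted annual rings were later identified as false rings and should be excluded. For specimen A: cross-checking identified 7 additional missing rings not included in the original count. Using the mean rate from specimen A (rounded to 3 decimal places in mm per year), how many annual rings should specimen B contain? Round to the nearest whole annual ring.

Specimen A: correcting the raw count gives 849 − 2 + 7 = 854 true annual rings.
A: Mean rate = 498.7 mm / 854 years ≈ 0.584 mm/year.
Specimen B: 560.6 mm / 0.584 mm per year = 959.93 years ≈ 960 annual rings.

960 annual rings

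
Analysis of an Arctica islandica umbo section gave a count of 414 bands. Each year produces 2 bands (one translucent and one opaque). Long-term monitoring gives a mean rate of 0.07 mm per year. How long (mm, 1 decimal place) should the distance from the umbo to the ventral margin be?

14.5 mm

414 bands at 2 per year is 414 / 2 = 207 years.
Predicted length = 0.07 mm/year × 207 years = 14.5 mm.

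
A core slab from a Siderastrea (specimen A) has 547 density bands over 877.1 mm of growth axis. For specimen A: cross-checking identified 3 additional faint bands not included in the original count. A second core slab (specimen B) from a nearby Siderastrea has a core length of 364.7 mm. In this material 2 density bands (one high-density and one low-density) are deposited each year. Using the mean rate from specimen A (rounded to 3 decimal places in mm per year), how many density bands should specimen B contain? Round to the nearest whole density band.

229 density bands

Specimen A: correcting the raw count gives 547 + 3 = 550 true density bands.
Specimen A: with 2 density bands per year, 550 / 2 = 275 years.
A: 877.1 mm over 275 years gives 877.1 / 275 ≈ 3.189 mm per year.
For B, 364.7 / 3.189 = 114.36 years; at 2 density bands per year that is 114.36 × 2 ≈ 229 density bands.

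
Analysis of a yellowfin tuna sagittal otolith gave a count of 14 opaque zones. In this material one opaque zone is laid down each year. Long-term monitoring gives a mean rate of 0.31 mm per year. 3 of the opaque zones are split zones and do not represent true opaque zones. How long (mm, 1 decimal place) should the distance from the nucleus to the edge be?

Adjusted count: 14 − 3 = 11 opaque zones.
11 years at 0.31 mm/year gives 0.31 × 11 = 3.4 mm.

3.4 mm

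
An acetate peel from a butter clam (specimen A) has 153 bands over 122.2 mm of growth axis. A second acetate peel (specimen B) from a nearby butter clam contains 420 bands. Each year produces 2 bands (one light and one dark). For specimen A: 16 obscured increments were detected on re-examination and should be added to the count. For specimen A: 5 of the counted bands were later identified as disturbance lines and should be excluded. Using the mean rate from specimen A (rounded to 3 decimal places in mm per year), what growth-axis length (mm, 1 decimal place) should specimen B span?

312.9 mm

Specimen A: correcting the raw count gives 153 − 5 + 16 = 164 true bands.
Specimen A: with 2 bands per year, 164 / 2 = 82 years.
A: Extension rate ≈ 122.2 / 82 = 1.490 mm/year.
Specimen B: dividing by 2 bands per year: 420 / 2 = 210 years. For B, 1.490 mm/year × 210 years = 312.9 mm.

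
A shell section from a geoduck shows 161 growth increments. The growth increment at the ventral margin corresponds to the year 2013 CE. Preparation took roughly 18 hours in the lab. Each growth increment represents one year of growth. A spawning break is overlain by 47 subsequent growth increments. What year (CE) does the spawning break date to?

There are 47 growth increments younger than the spawning break.
Counting back 47 years from 2013 CE places the spawning break in 2013 − 47 = 1966 CE.

1966 CE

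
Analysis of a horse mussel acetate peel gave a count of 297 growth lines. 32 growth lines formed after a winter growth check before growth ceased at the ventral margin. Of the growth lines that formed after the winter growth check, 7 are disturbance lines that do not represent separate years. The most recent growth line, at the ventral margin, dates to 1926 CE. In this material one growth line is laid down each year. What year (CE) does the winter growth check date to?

There are 32 growth lines younger than the winter growth check.
Excluding 7 false growth lines: 32 − 7 = 25.
Counting back 25 years from 1926 CE places the winter growth check in 1926 − 25 = 1901 CE.

1901 CE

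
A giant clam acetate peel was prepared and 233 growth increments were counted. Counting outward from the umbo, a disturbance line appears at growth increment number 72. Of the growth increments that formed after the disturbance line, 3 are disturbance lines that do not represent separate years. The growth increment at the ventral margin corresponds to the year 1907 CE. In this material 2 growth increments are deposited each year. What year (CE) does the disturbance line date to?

233 − 72 = 161 growth increments lie beyond the disturbance line toward the ventral margin.
161 − 3 false = 158 true growth increments after the disturbance line.
With 2 growth increments per year, 158 / 2 = 79 years.
Counting back 79 years from 1907 CE places the disturbance line in 1907 − 79 = 1828 CE.

1828 CE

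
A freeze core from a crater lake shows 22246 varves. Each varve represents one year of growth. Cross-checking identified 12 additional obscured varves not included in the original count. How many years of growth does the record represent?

22258 years

After corrections the count is 22246 + 12 = 22258 varves.
With a one-to-one varve periodicity this is 22258 years.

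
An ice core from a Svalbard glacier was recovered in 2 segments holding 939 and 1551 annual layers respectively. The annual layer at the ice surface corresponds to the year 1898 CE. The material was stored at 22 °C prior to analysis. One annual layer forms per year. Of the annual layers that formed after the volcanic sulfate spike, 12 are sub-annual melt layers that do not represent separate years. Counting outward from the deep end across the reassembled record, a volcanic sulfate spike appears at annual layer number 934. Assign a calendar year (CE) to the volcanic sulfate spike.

354 CE

Total annual layers = 939 + 1551 = 2490.
2490 − 934 = 1556 annual layers lie beyond the volcanic sulfate spike toward the ice surface.
1556 − 12 false = 1544 true annual layers after the volcanic sulfate spike.
The annual layer at the ice surface is 1898 CE, so the volcanic sulfate spike dates to 1898 − 1544 = 354 CE.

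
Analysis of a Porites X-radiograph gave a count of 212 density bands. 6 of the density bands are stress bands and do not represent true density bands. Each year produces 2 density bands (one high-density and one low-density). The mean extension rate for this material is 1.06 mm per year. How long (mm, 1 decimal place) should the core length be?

True density band count = 212 − 6 = 206.
Dividing by 2 density bands per year: 206 / 2 = 103 years.
103 years at 1.06 mm/year gives 1.06 × 103 = 109.2 mm.

109.2 mm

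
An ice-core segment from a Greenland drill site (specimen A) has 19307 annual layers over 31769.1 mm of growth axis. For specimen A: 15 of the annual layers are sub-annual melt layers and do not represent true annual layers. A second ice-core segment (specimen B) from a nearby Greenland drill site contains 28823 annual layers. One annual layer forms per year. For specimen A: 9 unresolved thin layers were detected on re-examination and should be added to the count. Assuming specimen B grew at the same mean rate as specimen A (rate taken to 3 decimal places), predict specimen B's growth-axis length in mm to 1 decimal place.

Specimen A: adjusted count: 19307 − 15 + 9 = 19301 annual layers.
A: 31769.1 mm over 19301 years gives 31769.1 / 19301 ≈ 1.646 mm/yr.
For B, 1.646 mm/year × 28823 years = 47442.7 mm.

47442.7 mm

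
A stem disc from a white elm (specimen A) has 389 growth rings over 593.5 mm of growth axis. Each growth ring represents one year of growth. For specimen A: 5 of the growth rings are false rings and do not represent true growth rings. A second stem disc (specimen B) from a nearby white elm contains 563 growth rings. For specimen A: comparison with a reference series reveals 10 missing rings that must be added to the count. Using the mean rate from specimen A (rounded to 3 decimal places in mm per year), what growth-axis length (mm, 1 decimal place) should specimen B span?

847.9 mm

Specimen A: true growth ring count = 389 − 5 + 10 = 394.
A: Mean rate = 593.5 mm / 394 years ≈ 1.506 mm/year.
Length of B = 1.506 × 563 = 847.9 mm.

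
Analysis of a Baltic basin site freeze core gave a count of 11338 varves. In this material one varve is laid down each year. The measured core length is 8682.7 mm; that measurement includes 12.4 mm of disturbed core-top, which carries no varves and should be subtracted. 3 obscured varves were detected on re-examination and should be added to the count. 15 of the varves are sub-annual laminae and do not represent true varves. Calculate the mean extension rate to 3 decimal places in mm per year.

0.766 mm per year

Correcting the raw count gives 11338 − 15 + 3 = 11326 true varves.
The growth record spans 8682.7 − 12.4 = 8670.3 mm.
Mean rate = 8670.3 mm / 11326 years ≈ 0.766 mm per year.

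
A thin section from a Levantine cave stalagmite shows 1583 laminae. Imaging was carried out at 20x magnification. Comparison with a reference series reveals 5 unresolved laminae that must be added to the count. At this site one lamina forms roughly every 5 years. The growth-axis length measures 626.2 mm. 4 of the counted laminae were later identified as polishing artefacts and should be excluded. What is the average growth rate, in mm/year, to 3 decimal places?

Correcting the raw count gives 1583 − 4 + 5 = 1584 true laminae.
1584 laminae at 5 years each span 1584 × 5 = 7920 years.
626.2 mm over 7920 years gives 626.2 / 7920 ≈ 0.079 mm/year.

0.079 mm/year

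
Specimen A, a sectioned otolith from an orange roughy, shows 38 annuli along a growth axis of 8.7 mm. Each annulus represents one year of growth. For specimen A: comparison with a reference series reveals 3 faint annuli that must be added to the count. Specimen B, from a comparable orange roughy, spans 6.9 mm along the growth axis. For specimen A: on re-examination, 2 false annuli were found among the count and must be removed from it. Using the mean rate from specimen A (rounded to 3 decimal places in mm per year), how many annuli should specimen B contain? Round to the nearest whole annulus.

Specimen A: true annulus count = 38 − 2 + 3 = 39.
A: Extension rate ≈ 8.7 / 39 = 0.223 mm/year.
For B, 6.9 / 0.223 = 30.94 years ≈ 31 annuli.

31 annuli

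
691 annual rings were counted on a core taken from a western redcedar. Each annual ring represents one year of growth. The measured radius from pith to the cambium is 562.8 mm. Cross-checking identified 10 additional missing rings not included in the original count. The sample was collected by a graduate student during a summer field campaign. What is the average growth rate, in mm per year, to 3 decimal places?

0.803 mm per year

True annual ring count = 691 + 10 = 701.
Extension rate ≈ 562.8 / 701 = 0.803 mm per year.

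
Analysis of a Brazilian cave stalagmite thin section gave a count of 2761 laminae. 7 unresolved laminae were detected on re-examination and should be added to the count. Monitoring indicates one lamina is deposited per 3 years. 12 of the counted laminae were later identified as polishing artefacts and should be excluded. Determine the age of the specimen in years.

8268 years

Correcting the raw count gives 2761 − 12 + 7 = 2756 true laminae.
At 3 years per lamina, 2756 × 3 = 8268 years.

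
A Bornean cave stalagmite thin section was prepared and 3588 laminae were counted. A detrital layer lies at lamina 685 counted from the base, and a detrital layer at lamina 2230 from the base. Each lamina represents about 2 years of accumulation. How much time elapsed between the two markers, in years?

The two markers are separated by 2230 − 685 = 1545 laminae.
At 2 years per lamina, 1545 × 2 = 3090 years.

3090 years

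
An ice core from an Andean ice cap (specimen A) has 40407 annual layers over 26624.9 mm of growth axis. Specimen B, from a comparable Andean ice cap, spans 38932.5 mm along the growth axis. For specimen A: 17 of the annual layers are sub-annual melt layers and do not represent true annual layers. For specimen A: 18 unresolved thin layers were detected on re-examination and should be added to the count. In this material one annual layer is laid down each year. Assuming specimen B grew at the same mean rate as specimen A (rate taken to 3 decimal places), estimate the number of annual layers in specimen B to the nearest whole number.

Specimen A: true annual layer count = 40407 − 17 + 18 = 40408.
A: Mean rate = 26624.9 mm / 40408 years ≈ 0.659 mm/yr.
For B, 38932.5 / 0.659 = 59078.15 years ≈ 59078 annual layers.

59078 annual layers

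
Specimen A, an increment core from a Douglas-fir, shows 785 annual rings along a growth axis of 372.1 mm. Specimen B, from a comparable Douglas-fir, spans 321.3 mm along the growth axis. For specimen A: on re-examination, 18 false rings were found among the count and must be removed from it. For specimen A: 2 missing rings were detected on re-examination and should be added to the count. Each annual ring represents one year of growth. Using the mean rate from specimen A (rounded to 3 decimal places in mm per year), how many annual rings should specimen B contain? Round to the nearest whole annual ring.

664 annual rings

Specimen A: after corrections the count is 785 − 18 + 2 = 769 annual rings.
A: Mean rate = 372.1 mm / 769 years ≈ 0.484 mm per year.
For B, 321.3 / 0.484 = 663.84 years ≈ 664 annual rings.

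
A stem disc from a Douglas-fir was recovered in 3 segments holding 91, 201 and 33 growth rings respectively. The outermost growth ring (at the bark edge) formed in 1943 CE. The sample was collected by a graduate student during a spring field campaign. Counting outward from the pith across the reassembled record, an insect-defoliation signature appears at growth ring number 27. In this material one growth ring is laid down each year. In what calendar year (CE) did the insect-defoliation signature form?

1645 CE

Total growth rings = 91 + 201 + 33 = 325.
Between growth ring 27 and the bark edge there are 325 − 27 = 298 growth rings.
1943 − 298 = 1645 CE.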